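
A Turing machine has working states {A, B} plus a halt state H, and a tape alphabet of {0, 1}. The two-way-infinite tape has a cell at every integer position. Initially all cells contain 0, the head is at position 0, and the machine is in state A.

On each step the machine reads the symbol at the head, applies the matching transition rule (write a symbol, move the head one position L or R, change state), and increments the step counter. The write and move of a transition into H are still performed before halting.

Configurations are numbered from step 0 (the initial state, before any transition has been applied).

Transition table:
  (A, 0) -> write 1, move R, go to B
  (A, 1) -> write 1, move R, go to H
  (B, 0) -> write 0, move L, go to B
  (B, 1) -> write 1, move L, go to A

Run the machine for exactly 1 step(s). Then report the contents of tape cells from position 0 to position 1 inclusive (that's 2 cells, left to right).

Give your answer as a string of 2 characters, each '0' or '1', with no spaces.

Step 1: in state A at pos 0, read 0 -> (A,0)->write 1,move R,goto B. Now: state=B, head=1, tape[-1..2]=0100 (head:   ^)

Answer: 10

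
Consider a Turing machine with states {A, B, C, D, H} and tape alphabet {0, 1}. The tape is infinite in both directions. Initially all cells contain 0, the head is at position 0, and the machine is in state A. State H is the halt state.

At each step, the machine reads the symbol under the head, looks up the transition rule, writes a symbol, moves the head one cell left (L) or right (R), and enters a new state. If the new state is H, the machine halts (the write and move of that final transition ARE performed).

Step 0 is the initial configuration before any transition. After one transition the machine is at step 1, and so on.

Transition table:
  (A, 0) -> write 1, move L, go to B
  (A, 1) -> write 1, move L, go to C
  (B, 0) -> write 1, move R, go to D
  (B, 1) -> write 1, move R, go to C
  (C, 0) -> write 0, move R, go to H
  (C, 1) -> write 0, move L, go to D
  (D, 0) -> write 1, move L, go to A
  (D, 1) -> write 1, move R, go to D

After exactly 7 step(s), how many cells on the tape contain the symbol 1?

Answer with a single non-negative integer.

Step 1: in state A at pos 0, read 0 -> (A,0)->write 1,move L,goto B. Now: state=B, head=-1, tape[-2..1]=0010 (head:  ^)
Step 2: in state B at pos -1, read 0 -> (B,0)->write 1,move R,goto D. Now: state=D, head=0, tape[-2..1]=0110 (head:   ^)
Step 3: in state D at pos 0, read 1 -> (D,1)->write 1,move R,goto D. Now: state=D, head=1, tape[-2..2]=01100 (head:    ^)
Step 4: in state D at pos 1, read 0 -> (D,0)->write 1,move L,goto A. Now: state=A, head=0, tape[-2..2]=01110 (head:   ^)
Step 5: in state A at pos 0, read 1 -> (A,1)->write 1,move L,goto C. Now: state=C, head=-1, tape[-2..2]=01110 (head:  ^)
Step 6: in state C at pos -1, read 1 -> (C,1)->write 0,move L,goto D. Now: state=D, head=-2, tape[-3..2]=000110 (head:  ^)
Step 7: in state D at pos -2, read 0 -> (D,0)->write 1,move L,goto A. Now: state=A, head=-3, tape[-4..2]=0010110 (head:  ^)
Cells containing 1 after step 7: {-2, 0, 1} -> 3 cell(s)

Answer: 3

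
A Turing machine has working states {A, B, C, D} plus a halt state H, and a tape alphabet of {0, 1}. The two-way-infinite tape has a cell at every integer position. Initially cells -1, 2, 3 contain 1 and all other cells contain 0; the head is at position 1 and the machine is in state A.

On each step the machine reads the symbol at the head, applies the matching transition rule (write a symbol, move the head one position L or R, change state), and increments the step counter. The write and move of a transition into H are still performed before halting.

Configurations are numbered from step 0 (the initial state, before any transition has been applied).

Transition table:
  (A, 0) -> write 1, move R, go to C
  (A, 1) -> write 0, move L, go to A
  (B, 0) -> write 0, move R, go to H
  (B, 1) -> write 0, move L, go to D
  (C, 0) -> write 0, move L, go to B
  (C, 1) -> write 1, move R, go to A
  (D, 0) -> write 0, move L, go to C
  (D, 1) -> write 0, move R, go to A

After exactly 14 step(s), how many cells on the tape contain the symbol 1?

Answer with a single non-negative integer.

Answer: 0

Derivation:
Step 1: in state A at pos 1, read 0 -> (A,0)->write 1,move R,goto C. Now: state=C, head=2, tape[-2..4]=0101110 (head:     ^)
Step 2: in state C at pos 2, read 1 -> (C,1)->write 1,move R,goto A. Now: state=A, head=3, tape[-2..4]=0101110 (head:      ^)
Step 3: in state A at pos 3, read 1 -> (A,1)->write 0,move L,goto A. Now: state=A, head=2, tape[-2..4]=0101100 (head:     ^)
Step 4: in state A at pos 2, read 1 -> (A,1)->write 0,move L,goto A. Now: state=A, head=1, tape[-2..4]=0101000 (head:    ^)
Step 5: in state A at pos 1, read 1 -> (A,1)->write 0,move L,goto A. Now: state=A, head=0, tape[-2..4]=0100000 (head:   ^)
Step 6: in state A at pos 0, read 0 -> (A,0)->write 1,move R,goto C. Now: state=C, head=1, tape[-2..4]=0110000 (head:    ^)
Step 7: in state C at pos 1, read 0 -> (C,0)->write 0,move L,goto B. Now: state=B, head=0, tape[-2..4]=0110000 (head:   ^)
Step 8: in state B at pos 0, read 1 -> (B,1)->write 0,move L,goto D. Now: state=D, head=-1, tape[-2..4]=0100000 (head:  ^)
Step 9: in state D at pos -1, read 1 -> (D,1)->write 0,move R,goto A. Now: state=A, head=0, tape[-2..4]=0000000 (head:   ^)
Step 10: in state A at pos 0, read 0 -> (A,0)->write 1,move R,goto C. Now: state=C, head=1, tape[-2..4]=0010000 (head:    ^)
Step 11: in state C at pos 1, read 0 -> (C,0)->write 0,move L,goto B. Now: state=B, head=0, tape[-2..4]=0010000 (head:   ^)
Step 12: in state B at pos 0, read 1 -> (B,1)->write 0,move L,goto D. Now: state=D, head=-1, tape[-2..4]=0000000 (head:  ^)
Step 13: in state D at pos -1, read 0 -> (D,0)->write 0,move L,goto C. Now: state=C, head=-2, tape[-3..4]=00000000 (head:  ^)
Step 14: in state C at pos -2, read 0 -> (C,0)->write 0,move L,goto B. Now: state=B, head=-3, tape[-4..4]=000000000 (head:  ^)
No cell contains 1 after step 14 -> 0 cell(s)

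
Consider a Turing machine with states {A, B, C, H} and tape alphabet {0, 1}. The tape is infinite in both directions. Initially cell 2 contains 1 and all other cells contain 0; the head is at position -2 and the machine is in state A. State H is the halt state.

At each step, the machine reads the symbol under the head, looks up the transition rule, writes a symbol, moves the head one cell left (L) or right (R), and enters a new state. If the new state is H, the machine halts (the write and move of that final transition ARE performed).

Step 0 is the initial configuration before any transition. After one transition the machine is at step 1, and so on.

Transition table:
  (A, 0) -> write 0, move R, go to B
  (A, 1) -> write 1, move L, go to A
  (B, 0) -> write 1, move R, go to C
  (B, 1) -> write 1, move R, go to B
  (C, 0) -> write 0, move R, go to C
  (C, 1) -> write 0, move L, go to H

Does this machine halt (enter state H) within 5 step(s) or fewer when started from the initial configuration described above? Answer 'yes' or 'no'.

Answer: yes

Derivation:
Step 1: in state A at pos -2, read 0 -> (A,0)->write 0,move R,goto B. Now: state=B, head=-1, tape[-3..3]=0000010 (head:   ^)
Step 2: in state B at pos -1, read 0 -> (B,0)->write 1,move R,goto C. Now: state=C, head=0, tape[-3..3]=0010010 (head:    ^)
Step 3: in state C at pos 0, read 0 -> (C,0)->write 0,move R,goto C. Now: state=C, head=1, tape[-3..3]=0010010 (head:     ^)
Step 4: in state C at pos 1, read 0 -> (C,0)->write 0,move R,goto C. Now: state=C, head=2, tape[-3..3]=0010010 (head:      ^)
Step 5: in state C at pos 2, read 1 -> (C,1)->write 0,move L,goto H. Now: state=H, head=1, tape[-3..3]=0010000 (head:     ^)
State H reached at step 5; 5 <= 5 -> yes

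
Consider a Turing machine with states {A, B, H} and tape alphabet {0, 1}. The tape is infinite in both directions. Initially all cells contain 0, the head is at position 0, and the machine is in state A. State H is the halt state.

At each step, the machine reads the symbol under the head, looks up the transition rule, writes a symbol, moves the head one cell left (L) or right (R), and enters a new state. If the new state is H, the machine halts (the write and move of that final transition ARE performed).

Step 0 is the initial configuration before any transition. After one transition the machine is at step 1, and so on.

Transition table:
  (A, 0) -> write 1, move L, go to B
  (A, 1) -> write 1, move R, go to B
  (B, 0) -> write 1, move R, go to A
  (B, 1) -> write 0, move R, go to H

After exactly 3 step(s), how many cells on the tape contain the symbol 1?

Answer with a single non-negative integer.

Answer: 2

Derivation:
Step 1: in state A at pos 0, read 0 -> (A,0)->write 1,move L,goto B. Now: state=B, head=-1, tape[-2..1]=0010 (head:  ^)
Step 2: in state B at pos -1, read 0 -> (B,0)->write 1,move R,goto A. Now: state=A, head=0, tape[-2..1]=0110 (head:   ^)
Step 3: in state A at pos 0, read 1 -> (A,1)->write 1,move R,goto B. Now: state=B, head=1, tape[-2..2]=01100 (head:    ^)
Cells containing 1 after step 3: {-1, 0} -> 2 cell(s)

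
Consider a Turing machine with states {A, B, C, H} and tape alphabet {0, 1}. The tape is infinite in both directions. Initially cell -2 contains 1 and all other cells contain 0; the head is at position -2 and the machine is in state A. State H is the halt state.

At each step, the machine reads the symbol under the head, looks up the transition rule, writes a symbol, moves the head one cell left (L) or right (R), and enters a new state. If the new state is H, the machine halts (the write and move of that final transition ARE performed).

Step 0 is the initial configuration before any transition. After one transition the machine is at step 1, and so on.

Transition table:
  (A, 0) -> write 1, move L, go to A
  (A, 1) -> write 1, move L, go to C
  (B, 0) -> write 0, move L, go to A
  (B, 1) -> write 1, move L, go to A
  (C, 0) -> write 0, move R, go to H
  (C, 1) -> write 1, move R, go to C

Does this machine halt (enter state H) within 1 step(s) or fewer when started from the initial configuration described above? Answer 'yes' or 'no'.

Answer: no

Derivation:
Step 1: in state A at pos -2, read 1 -> (A,1)->write 1,move L,goto C. Now: state=C, head=-3, tape[-4..-1]=0010 (head:  ^)
After 1 step(s): state = C (not H) -> not halted within 1 -> no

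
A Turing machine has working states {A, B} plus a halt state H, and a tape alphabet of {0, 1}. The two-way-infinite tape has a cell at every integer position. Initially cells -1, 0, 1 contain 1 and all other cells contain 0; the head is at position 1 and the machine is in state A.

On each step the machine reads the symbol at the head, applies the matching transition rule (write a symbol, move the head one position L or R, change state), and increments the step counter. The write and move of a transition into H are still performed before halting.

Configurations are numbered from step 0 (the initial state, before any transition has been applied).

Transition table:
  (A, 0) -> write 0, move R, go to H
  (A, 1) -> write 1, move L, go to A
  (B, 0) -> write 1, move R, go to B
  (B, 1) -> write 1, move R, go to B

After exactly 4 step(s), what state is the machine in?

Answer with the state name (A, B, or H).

Step 1: in state A at pos 1, read 1 -> (A,1)->write 1,move L,goto A. Now: state=A, head=0, tape[-2..2]=01110 (head:   ^)
Step 2: in state A at pos 0, read 1 -> (A,1)->write 1,move L,goto A. Now: state=A, head=-1, tape[-2..2]=01110 (head:  ^)
Step 3: in state A at pos -1, read 1 -> (A,1)->write 1,move L,goto A. Now: state=A, head=-2, tape[-3..2]=001110 (head:  ^)
Step 4: in state A at pos -2, read 0 -> (A,0)->write 0,move R,goto H. Now: state=H, head=-1, tape[-3..2]=001110 (head:   ^)

Answer: H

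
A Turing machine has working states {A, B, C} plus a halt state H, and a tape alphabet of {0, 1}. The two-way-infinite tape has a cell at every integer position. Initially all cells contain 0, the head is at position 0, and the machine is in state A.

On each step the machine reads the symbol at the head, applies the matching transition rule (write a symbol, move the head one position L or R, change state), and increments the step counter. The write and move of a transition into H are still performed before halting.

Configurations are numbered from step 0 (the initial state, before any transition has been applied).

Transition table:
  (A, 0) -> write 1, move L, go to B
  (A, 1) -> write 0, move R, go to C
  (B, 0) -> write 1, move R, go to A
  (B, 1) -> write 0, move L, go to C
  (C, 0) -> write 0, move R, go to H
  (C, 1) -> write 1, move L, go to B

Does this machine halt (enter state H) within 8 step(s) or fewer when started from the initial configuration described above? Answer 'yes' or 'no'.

Answer: yes

Derivation:
Step 1: in state A at pos 0, read 0 -> (A,0)->write 1,move L,goto B. Now: state=B, head=-1, tape[-2..1]=0010 (head:  ^)
Step 2: in state B at pos -1, read 0 -> (B,0)->write 1,move R,goto A. Now: state=A, head=0, tape[-2..1]=0110 (head:   ^)
Step 3: in state A at pos 0, read 1 -> (A,1)->write 0,move R,goto C. Now: state=C, head=1, tape[-2..2]=01000 (head:    ^)
Step 4: in state C at pos 1, read 0 -> (C,0)->write 0,move R,goto H. Now: state=H, head=2, tape[-2..3]=010000 (head:     ^)
State H reached at step 4; 4 <= 8 -> yes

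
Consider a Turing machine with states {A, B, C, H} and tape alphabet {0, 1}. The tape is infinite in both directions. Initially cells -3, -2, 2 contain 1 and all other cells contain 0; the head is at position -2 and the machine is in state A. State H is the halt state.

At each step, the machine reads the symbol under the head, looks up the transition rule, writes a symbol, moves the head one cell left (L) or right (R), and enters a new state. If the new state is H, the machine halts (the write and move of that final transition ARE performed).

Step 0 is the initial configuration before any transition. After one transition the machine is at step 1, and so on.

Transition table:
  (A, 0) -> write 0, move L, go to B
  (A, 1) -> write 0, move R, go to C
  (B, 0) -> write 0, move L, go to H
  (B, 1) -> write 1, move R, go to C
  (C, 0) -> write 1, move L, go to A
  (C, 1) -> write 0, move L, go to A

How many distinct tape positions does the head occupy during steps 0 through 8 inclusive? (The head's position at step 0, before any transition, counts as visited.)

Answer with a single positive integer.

Answer: 4

Derivation:
Step 1: in state A at pos -2, read 1 -> (A,1)->write 0,move R,goto C. Now: state=C, head=-1, tape[-4..3]=01000010 (head:    ^)
Step 2: in state C at pos -1, read 0 -> (C,0)->write 1,move L,goto A. Now: state=A, head=-2, tape[-4..3]=01010010 (head:   ^)
Step 3: in state A at pos -2, read 0 -> (A,0)->write 0,move L,goto B. Now: state=B, head=-3, tape[-4..3]=01010010 (head:  ^)
Step 4: in state B at pos -3, read 1 -> (B,1)->write 1,move R,goto C. Now: state=C, head=-2, tape[-4..3]=01010010 (head:   ^)
Step 5: in state C at pos -2, read 0 -> (C,0)->write 1,move L,goto A. Now: state=A, head=-3, tape[-4..3]=01110010 (head:  ^)
Step 6: in state A at pos -3, read 1 -> (A,1)->write 0,move R,goto C. Now: state=C, head=-2, tape[-4..3]=00110010 (head:   ^)
Step 7: in state C at pos -2, read 1 -> (C,1)->write 0,move L,goto A. Now: state=A, head=-3, tape[-4..3]=00010010 (head:  ^)
Step 8: in state A at pos -3, read 0 -> (A,0)->write 0,move L,goto B. Now: state=B, head=-4, tape[-5..3]=000010010 (head:  ^)
Head positions at steps 0..8: starting at -2, distinct positions visited = {-4, -3, -2, -1} -> 4 position(s)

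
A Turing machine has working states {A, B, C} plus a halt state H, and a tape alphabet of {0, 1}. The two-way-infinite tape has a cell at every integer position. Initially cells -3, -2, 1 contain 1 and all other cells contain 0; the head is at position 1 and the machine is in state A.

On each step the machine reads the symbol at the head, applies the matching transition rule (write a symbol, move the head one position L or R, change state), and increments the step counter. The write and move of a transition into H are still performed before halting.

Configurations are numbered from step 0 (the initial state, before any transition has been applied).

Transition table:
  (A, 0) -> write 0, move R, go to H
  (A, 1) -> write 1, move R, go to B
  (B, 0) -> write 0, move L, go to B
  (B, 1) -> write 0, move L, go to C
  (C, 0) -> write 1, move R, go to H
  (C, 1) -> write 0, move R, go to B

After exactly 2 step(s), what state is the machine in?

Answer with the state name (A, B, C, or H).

Answer: B

Derivation:
Step 1: in state A at pos 1, read 1 -> (A,1)->write 1,move R,goto B. Now: state=B, head=2, tape[-4..3]=01100100 (head:       ^)
Step 2: in state B at pos 2, read 0 -> (B,0)->write 0,move L,goto B. Now: state=B, head=1, tape[-4..3]=01100100 (head:      ^)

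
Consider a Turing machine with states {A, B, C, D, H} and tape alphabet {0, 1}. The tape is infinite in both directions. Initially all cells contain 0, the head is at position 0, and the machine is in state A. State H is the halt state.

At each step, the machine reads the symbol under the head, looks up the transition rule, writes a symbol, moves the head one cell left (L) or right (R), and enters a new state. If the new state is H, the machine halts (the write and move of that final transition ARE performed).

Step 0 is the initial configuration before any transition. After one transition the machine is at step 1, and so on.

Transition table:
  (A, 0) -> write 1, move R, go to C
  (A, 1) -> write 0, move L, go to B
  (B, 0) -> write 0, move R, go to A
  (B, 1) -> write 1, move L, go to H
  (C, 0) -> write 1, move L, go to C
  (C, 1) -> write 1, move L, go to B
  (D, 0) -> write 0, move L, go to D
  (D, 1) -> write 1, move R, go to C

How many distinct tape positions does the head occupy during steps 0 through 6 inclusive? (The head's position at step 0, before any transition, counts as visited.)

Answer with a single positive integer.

Answer: 3

Derivation:
Step 1: in state A at pos 0, read 0 -> (A,0)->write 1,move R,goto C. Now: state=C, head=1, tape[-1..2]=0100 (head:   ^)
Step 2: in state C at pos 1, read 0 -> (C,0)->write 1,move L,goto C. Now: state=C, head=0, tape[-1..2]=0110 (head:  ^)
Step 3: in state C at pos 0, read 1 -> (C,1)->write 1,move L,goto B. Now: state=B, head=-1, tape[-2..2]=00110 (head:  ^)
Step 4: in state B at pos -1, read 0 -> (B,0)->write 0,move R,goto A. Now: state=A, head=0, tape[-2..2]=00110 (head:   ^)
Step 5: in state A at pos 0, read 1 -> (A,1)->write 0,move L,goto B. Now: state=B, head=-1, tape[-2..2]=00010 (head:  ^)
Step 6: in state B at pos -1, read 0 -> (B,0)->write 0,move R,goto A. Now: state=A, head=0, tape[-2..2]=00010 (head:   ^)
Head positions at steps 0..6: starting at 0, distinct positions visited = {-1, 0, 1} -> 3 position(s)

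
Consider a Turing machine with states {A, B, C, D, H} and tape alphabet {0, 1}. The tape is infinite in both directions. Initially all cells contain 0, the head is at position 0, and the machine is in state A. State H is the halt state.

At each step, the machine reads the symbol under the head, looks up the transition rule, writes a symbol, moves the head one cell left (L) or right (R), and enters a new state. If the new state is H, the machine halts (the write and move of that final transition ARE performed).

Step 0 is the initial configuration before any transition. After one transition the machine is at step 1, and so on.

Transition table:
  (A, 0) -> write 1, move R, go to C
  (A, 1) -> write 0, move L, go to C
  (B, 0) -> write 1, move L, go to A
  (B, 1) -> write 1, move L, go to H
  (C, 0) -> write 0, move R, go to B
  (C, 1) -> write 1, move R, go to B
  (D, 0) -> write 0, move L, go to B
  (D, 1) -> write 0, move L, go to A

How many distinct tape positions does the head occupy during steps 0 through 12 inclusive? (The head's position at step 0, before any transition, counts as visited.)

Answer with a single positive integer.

Step 1: in state A at pos 0, read 0 -> (A,0)->write 1,move R,goto C. Now: state=C, head=1, tape[-1..2]=0100 (head:   ^)
Step 2: in state C at pos 1, read 0 -> (C,0)->write 0,move R,goto B. Now: state=B, head=2, tape[-1..3]=01000 (head:    ^)
Step 3: in state B at pos 2, read 0 -> (B,0)->write 1,move L,goto A. Now: state=A, head=1, tape[-1..3]=01010 (head:   ^)
Step 4: in state A at pos 1, read 0 -> (A,0)->write 1,move R,goto C. Now: state=C, head=2, tape[-1..3]=01110 (head:    ^)
Step 5: in state C at pos 2, read 1 -> (C,1)->write 1,move R,goto B. Now: state=B, head=3, tape[-1..4]=011100 (head:     ^)
Step 6: in state B at pos 3, read 0 -> (B,0)->write 1,move L,goto A. Now: state=A, head=2, tape[-1..4]=011110 (head:    ^)
Step 7: in state A at pos 2, read 1 -> (A,1)->write 0,move L,goto C. Now: state=C, head=1, tape[-1..4]=011010 (head:   ^)
Step 8: in state C at pos 1, read 1 -> (C,1)->write 1,move R,goto B. Now: state=B, head=2, tape[-1..4]=011010 (head:    ^)
Step 9: in state B at pos 2, read 0 -> (B,0)->write 1,move L,goto A. Now: state=A, head=1, tape[-1..4]=011110 (head:   ^)
Step 10: in state A at pos 1, read 1 -> (A,1)->write 0,move L,goto C. Now: state=C, head=0, tape[-1..4]=010110 (head:  ^)
Step 11: in state C at pos 0, read 1 -> (C,1)->write 1,move R,goto B. Now: state=B, head=1, tape[-1..4]=010110 (head:   ^)
Step 12: in state B at pos 1, read 0 -> (B,0)->write 1,move L,goto A. Now: state=A, head=0, tape[-1..4]=011110 (head:  ^)
Head positions at steps 0..12: starting at 0, distinct positions visited = {0, 1, 2, 3} -> 4 position(s)

Answer: 4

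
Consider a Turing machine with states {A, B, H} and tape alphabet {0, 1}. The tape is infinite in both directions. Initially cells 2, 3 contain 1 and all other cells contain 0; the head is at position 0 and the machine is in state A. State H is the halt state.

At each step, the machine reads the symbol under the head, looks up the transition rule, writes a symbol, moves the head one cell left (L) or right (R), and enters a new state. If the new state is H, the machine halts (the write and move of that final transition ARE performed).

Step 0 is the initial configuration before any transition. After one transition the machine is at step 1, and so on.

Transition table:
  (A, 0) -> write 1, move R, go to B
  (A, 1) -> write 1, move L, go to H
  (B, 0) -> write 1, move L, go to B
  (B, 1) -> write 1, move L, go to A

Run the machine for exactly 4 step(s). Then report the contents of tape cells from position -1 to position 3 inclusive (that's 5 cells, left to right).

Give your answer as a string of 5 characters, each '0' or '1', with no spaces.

Step 1: in state A at pos 0, read 0 -> (A,0)->write 1,move R,goto B. Now: state=B, head=1, tape[-1..4]=010110 (head:   ^)
Step 2: in state B at pos 1, read 0 -> (B,0)->write 1,move L,goto B. Now: state=B, head=0, tape[-1..4]=011110 (head:  ^)
Step 3: in state B at pos 0, read 1 -> (B,1)->write 1,move L,goto A. Now: state=A, head=-1, tape[-2..4]=0011110 (head:  ^)
Step 4: in state A at pos -1, read 0 -> (A,0)->write 1,move R,goto B. Now: state=B, head=0, tape[-2..4]=0111110 (head:   ^)

Answer: 11111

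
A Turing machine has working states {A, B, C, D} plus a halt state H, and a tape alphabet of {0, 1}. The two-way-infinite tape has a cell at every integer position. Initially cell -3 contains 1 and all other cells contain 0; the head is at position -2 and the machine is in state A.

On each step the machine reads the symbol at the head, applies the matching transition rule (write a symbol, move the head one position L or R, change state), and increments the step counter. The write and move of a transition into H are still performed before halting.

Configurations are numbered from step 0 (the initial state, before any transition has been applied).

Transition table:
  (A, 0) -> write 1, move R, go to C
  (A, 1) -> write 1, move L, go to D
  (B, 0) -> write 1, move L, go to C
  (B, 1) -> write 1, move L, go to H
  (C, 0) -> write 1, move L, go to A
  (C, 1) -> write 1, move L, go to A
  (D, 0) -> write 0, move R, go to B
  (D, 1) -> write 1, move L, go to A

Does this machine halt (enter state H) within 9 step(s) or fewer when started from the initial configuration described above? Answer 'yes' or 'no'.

Step 1: in state A at pos -2, read 0 -> (A,0)->write 1,move R,goto C. Now: state=C, head=-1, tape[-4..0]=01100 (head:    ^)
Step 2: in state C at pos -1, read 0 -> (C,0)->write 1,move L,goto A. Now: state=A, head=-2, tape[-4..0]=01110 (head:   ^)
Step 3: in state A at pos -2, read 1 -> (A,1)->write 1,move L,goto D. Now: state=D, head=-3, tape[-4..0]=01110 (head:  ^)
Step 4: in state D at pos -3, read 1 -> (D,1)->write 1,move L,goto A. Now: state=A, head=-4, tape[-5..0]=001110 (head:  ^)
Step 5: in state A at pos -4, read 0 -> (A,0)->write 1,move R,goto C. Now: state=C, head=-3, tape[-5..0]=011110 (head:   ^)
Step 6: in state C at pos -3, read 1 -> (C,1)->write 1,move L,goto A. Now: state=A, head=-4, tape[-5..0]=011110 (head:  ^)
Step 7: in state A at pos -4, read 1 -> (A,1)->write 1,move L,goto D. Now: state=D, head=-5, tape[-6..0]=0011110 (head:  ^)
Step 8: in state D at pos -5, read 0 -> (D,0)->write 0,move R,goto B. Now: state=B, head=-4, tape[-6..0]=0011110 (head:   ^)
Step 9: in state B at pos -4, read 1 -> (B,1)->write 1,move L,goto H. Now: state=H, head=-5, tape[-6..0]=0011110 (head:  ^)
State H reached at step 9; 9 <= 9 -> yes

Answer: yes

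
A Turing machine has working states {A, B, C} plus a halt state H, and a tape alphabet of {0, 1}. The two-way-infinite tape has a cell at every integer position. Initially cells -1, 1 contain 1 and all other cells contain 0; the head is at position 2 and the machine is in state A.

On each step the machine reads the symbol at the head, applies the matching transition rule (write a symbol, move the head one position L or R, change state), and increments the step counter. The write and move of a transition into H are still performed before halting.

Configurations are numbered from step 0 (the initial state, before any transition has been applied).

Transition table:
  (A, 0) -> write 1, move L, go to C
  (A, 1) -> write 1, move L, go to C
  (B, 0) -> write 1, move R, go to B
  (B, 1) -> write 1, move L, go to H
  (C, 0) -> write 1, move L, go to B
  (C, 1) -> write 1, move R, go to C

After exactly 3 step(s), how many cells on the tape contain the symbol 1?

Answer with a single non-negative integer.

Answer: 3

Derivation:
Step 1: in state A at pos 2, read 0 -> (A,0)->write 1,move L,goto C. Now: state=C, head=1, tape[-2..3]=010110 (head:    ^)
Step 2: in state C at pos 1, read 1 -> (C,1)->write 1,move R,goto C. Now: state=C, head=2, tape[-2..3]=010110 (head:     ^)
Step 3: in state C at pos 2, read 1 -> (C,1)->write 1,move R,goto C. Now: state=C, head=3, tape[-2..4]=0101100 (head:      ^)
Cells containing 1 after step 3: {-1, 1, 2} -> 3 cell(s)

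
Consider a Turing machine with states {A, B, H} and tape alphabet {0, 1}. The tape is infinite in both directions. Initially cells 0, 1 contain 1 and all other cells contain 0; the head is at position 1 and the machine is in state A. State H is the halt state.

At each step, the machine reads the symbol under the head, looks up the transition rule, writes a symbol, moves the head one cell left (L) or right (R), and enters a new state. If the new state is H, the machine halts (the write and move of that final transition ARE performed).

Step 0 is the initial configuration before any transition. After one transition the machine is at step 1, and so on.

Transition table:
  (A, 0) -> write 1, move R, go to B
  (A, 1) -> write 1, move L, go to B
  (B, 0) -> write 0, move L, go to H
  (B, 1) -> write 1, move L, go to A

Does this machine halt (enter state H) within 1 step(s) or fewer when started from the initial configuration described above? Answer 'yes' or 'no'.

Step 1: in state A at pos 1, read 1 -> (A,1)->write 1,move L,goto B. Now: state=B, head=0, tape[-1..2]=0110 (head:  ^)
After 1 step(s): state = B (not H) -> not halted within 1 -> no

Answer: no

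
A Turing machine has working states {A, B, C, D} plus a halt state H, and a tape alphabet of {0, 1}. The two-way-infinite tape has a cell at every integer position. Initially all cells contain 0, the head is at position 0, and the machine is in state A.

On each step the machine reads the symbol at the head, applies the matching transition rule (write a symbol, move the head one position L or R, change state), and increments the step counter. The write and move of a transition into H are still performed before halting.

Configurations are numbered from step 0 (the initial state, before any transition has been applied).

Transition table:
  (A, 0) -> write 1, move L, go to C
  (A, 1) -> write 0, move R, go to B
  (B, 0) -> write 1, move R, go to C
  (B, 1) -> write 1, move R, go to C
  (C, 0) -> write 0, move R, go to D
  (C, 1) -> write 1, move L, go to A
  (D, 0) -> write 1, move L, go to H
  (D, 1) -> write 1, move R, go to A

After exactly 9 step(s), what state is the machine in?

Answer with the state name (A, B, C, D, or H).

Answer: B

Derivation:
Step 1: in state A at pos 0, read 0 -> (A,0)->write 1,move L,goto C. Now: state=C, head=-1, tape[-2..1]=0010 (head:  ^)
Step 2: in state C at pos -1, read 0 -> (C,0)->write 0,move R,goto D. Now: state=D, head=0, tape[-2..1]=0010 (head:   ^)
Step 3: in state D at pos 0, read 1 -> (D,1)->write 1,move R,goto A. Now: state=A, head=1, tape[-2..2]=00100 (head:    ^)
Step 4: in state A at pos 1, read 0 -> (A,0)->write 1,move L,goto C. Now: state=C, head=0, tape[-2..2]=00110 (head:   ^)
Step 5: in state C at pos 0, read 1 -> (C,1)->write 1,move L,goto A. Now: state=A, head=-1, tape[-2..2]=00110 (head:  ^)
Step 6: in state A at pos -1, read 0 -> (A,0)->write 1,move L,goto C. Now: state=C, head=-2, tape[-3..2]=001110 (head:  ^)
Step 7: in state C at pos -2, read 0 -> (C,0)->write 0,move R,goto D. Now: state=D, head=-1, tape[-3..2]=001110 (head:   ^)
Step 8: in state D at pos -1, read 1 -> (D,1)->write 1,move R,goto A. Now: state=A, head=0, tape[-3..2]=001110 (head:    ^)
Step 9: in state A at pos 0, read 1 -> (A,1)->write 0,move R,goto B. Now: state=B, head=1, tape[-3..2]=001010 (head:     ^)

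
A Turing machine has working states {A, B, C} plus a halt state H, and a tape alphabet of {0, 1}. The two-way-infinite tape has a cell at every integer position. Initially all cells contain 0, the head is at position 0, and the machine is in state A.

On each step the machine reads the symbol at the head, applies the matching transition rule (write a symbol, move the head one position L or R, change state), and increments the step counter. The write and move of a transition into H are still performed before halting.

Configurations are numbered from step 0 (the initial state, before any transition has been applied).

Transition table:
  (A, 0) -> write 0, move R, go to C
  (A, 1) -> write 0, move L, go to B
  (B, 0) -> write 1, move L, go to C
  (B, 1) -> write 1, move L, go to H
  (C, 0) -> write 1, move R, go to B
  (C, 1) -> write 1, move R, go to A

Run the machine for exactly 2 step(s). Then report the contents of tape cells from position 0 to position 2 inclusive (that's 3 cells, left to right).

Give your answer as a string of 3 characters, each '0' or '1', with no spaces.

Answer: 010

Derivation:
Step 1: in state A at pos 0, read 0 -> (A,0)->write 0,move R,goto C. Now: state=C, head=1, tape[-1..2]=0000 (head:   ^)
Step 2: in state C at pos 1, read 0 -> (C,0)->write 1,move R,goto B. Now: state=B, head=2, tape[-1..3]=00100 (head:    ^)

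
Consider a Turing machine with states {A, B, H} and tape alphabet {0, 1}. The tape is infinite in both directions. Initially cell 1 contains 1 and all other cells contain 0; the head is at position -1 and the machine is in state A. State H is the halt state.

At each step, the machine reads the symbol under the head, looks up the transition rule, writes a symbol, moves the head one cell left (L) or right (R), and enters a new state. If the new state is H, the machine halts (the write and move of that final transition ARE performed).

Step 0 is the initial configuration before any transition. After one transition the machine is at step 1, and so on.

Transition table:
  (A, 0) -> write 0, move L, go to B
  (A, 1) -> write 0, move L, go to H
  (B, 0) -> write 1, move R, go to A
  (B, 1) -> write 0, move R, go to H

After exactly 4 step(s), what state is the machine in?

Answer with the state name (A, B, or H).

Answer: H

Derivation:
Step 1: in state A at pos -1, read 0 -> (A,0)->write 0,move L,goto B. Now: state=B, head=-2, tape[-3..2]=000010 (head:  ^)
Step 2: in state B at pos -2, read 0 -> (B,0)->write 1,move R,goto A. Now: state=A, head=-1, tape[-3..2]=010010 (head:   ^)
Step 3: in state A at pos -1, read 0 -> (A,0)->write 0,move L,goto B. Now: state=B, head=-2, tape[-3..2]=010010 (head:  ^)
Step 4: in state B at pos -2, read 1 -> (B,1)->write 0,move R,goto H. Now: state=H, head=-1, tape[-3..2]=000010 (head:   ^)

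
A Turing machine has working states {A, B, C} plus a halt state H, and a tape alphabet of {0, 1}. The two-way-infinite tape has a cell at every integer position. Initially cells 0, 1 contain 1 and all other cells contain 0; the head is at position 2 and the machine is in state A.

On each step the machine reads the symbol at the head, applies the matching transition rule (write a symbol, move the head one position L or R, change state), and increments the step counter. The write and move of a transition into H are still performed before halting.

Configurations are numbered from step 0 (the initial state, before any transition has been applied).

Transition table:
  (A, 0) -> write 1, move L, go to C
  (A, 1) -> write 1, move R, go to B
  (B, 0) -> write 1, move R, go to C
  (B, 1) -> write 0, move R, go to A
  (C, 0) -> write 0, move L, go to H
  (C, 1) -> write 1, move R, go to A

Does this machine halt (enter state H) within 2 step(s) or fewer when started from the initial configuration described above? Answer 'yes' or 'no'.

Step 1: in state A at pos 2, read 0 -> (A,0)->write 1,move L,goto C. Now: state=C, head=1, tape[-1..3]=01110 (head:   ^)
Step 2: in state C at pos 1, read 1 -> (C,1)->write 1,move R,goto A. Now: state=A, head=2, tape[-1..3]=01110 (head:    ^)
After 2 step(s): state = A (not H) -> not halted within 2 -> no

Answer: no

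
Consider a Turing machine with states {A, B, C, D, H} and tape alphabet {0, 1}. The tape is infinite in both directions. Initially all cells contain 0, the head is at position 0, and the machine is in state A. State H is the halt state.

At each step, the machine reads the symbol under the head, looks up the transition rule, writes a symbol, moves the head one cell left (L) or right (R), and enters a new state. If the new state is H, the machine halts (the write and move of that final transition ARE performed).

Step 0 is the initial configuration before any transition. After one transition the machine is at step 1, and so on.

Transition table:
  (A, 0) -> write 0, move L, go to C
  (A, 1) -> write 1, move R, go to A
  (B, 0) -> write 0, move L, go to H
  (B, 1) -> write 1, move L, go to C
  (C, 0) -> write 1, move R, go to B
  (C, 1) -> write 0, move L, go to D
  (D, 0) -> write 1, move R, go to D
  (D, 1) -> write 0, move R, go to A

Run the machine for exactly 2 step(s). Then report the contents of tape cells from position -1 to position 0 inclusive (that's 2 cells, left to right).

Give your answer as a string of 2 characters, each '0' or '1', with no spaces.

Step 1: in state A at pos 0, read 0 -> (A,0)->write 0,move L,goto C. Now: state=C, head=-1, tape[-2..1]=0000 (head:  ^)
Step 2: in state C at pos -1, read 0 -> (C,0)->write 1,move R,goto B. Now: state=B, head=0, tape[-2..1]=0100 (head:   ^)

Answer: 10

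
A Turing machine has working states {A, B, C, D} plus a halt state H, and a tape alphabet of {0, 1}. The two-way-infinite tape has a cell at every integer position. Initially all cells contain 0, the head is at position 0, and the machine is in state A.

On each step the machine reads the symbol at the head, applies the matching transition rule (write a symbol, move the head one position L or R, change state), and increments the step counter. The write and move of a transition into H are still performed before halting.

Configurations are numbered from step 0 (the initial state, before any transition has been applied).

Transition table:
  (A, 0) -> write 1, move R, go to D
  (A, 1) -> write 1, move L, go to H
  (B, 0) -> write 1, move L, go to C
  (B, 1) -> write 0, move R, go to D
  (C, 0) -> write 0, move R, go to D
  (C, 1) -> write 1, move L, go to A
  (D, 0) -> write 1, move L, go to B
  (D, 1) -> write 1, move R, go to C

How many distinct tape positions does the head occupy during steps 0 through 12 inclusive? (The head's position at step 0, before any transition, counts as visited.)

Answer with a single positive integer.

Step 1: in state A at pos 0, read 0 -> (A,0)->write 1,move R,goto D. Now: state=D, head=1, tape[-1..2]=0100 (head:   ^)
Step 2: in state D at pos 1, read 0 -> (D,0)->write 1,move L,goto B. Now: state=B, head=0, tape[-1..2]=0110 (head:  ^)
Step 3: in state B at pos 0, read 1 -> (B,1)->write 0,move R,goto D. Now: state=D, head=1, tape[-1..2]=0010 (head:   ^)
Step 4: in state D at pos 1, read 1 -> (D,1)->write 1,move R,goto C. Now: state=C, head=2, tape[-1..3]=00100 (head:    ^)
Step 5: in state C at pos 2, read 0 -> (C,0)->write 0,move R,goto D. Now: state=D, head=3, tape[-1..4]=001000 (head:     ^)
Step 6: in state D at pos 3, read 0 -> (D,0)->write 1,move L,goto B. Now: state=B, head=2, tape[-1..4]=001010 (head:    ^)
Step 7: in state B at pos 2, read 0 -> (B,0)->write 1,move L,goto C. Now: state=C, head=1, tape[-1..4]=001110 (head:   ^)
Step 8: in state C at pos 1, read 1 -> (C,1)->write 1,move L,goto A. Now: state=A, head=0, tape[-1..4]=001110 (head:  ^)
Step 9: in state A at pos 0, read 0 -> (A,0)->write 1,move R,goto D. Now: state=D, head=1, tape[-1..4]=011110 (head:   ^)
Step 10: in state D at pos 1, read 1 -> (D,1)->write 1,move R,goto C. Now: state=C, head=2, tape[-1..4]=011110 (head:    ^)
Step 11: in state C at pos 2, read 1 -> (C,1)->write 1,move L,goto A. Now: state=A, head=1, tape[-1..4]=011110 (head:   ^)
Step 12: in state A at pos 1, read 1 -> (A,1)->write 1,move L,goto H. Now: state=H, head=0, tape[-1..4]=011110 (head:  ^)
Head positions at steps 0..12: starting at 0, distinct positions visited = {0, 1, 2, 3} -> 4 position(s)

Answer: 4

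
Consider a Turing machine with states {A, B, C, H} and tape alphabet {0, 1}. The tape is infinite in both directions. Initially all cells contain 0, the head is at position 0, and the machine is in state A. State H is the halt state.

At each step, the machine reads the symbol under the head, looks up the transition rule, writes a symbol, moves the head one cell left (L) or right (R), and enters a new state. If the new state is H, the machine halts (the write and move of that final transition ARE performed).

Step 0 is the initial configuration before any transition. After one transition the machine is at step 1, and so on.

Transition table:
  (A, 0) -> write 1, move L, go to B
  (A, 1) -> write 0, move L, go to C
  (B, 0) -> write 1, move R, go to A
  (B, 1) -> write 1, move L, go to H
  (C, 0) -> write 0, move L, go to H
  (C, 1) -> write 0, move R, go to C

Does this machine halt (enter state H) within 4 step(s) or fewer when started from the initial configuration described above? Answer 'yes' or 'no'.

Answer: no

Derivation:
Step 1: in state A at pos 0, read 0 -> (A,0)->write 1,move L,goto B. Now: state=B, head=-1, tape[-2..1]=0010 (head:  ^)
Step 2: in state B at pos -1, read 0 -> (B,0)->write 1,move R,goto A. Now: state=A, head=0, tape[-2..1]=0110 (head:   ^)
Step 3: in state A at pos 0, read 1 -> (A,1)->write 0,move L,goto C. Now: state=C, head=-1, tape[-2..1]=0100 (head:  ^)
Step 4: in state C at pos -1, read 1 -> (C,1)->write 0,move R,goto C. Now: state=C, head=0, tape[-2..1]=0000 (head:   ^)
After 4 step(s): state = C (not H) -> not halted within 4 -> no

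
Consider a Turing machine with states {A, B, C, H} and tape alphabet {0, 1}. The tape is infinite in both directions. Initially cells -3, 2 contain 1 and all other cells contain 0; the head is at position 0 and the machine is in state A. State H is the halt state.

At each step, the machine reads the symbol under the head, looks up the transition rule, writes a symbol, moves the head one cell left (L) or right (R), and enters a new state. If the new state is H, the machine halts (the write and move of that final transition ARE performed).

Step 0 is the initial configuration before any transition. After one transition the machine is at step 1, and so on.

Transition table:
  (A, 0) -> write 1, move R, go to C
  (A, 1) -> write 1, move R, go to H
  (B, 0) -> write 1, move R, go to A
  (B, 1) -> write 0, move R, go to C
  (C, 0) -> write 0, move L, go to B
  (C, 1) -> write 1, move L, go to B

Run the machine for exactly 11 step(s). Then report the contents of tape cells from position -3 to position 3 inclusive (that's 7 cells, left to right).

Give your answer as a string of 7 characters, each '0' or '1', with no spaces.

Step 1: in state A at pos 0, read 0 -> (A,0)->write 1,move R,goto C. Now: state=C, head=1, tape[-4..3]=01001010 (head:      ^)
Step 2: in state C at pos 1, read 0 -> (C,0)->write 0,move L,goto B. Now: state=B, head=0, tape[-4..3]=01001010 (head:     ^)
Step 3: in state B at pos 0, read 1 -> (B,1)->write 0,move R,goto C. Now: state=C, head=1, tape[-4..3]=01000010 (head:      ^)
Step 4: in state C at pos 1, read 0 -> (C,0)->write 0,move L,goto B. Now: state=B, head=0, tape[-4..3]=01000010 (head:     ^)
Step 5: in state B at pos 0, read 0 -> (B,0)->write 1,move R,goto A. Now: state=A, head=1, tape[-4..3]=01001010 (head:      ^)
Step 6: in state A at pos 1, read 0 -> (A,0)->write 1,move R,goto C. Now: state=C, head=2, tape[-4..3]=01001110 (head:       ^)
Step 7: in state C at pos 2, read 1 -> (C,1)->write 1,move L,goto B. Now: state=B, head=1, tape[-4..3]=01001110 (head:      ^)
Step 8: in state B at pos 1, read 1 -> (B,1)->write 0,move R,goto C. Now: state=C, head=2, tape[-4..3]=01001010 (head:       ^)
Step 9: in state C at pos 2, read 1 -> (C,1)->write 1,move L,goto B. Now: state=B, head=1, tape[-4..3]=01001010 (head:      ^)
Step 10: in state B at pos 1, read 0 -> (B,0)->write 1,move R,goto A. Now: state=A, head=2, tape[-4..3]=01001110 (head:       ^)
Step 11: in state A at pos 2, read 1 -> (A,1)->write 1,move R,goto H. Now: state=H, head=3, tape[-4..4]=010011100 (head:        ^)

Answer: 1001110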